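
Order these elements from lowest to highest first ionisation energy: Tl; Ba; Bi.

IE₁ increases left→right with effective nuclear charge and decreases top→bottom as the valence shell moves farther out.
All lie in period 6, so first ionization energy increases left to right.
So from lowest to highest: Ba < Tl < Bi.

Ba < Tl < Bi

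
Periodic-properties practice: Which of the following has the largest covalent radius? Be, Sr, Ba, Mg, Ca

Ba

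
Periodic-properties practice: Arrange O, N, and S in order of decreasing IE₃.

IE_3 is the cost of taking one more electron from the +2 cation: O²⁺ still has 4 valence electrons; N²⁺ still has 3 valence electrons; S²⁺ still has 4 valence electrons.
All are still removing valence electrons, so compare the +2 ions as you would atoms: IE_3 generally rises across a period (higher Z_eff) and falls down a group (larger shell), subject to the usual subshell exceptions.
Valence configurations: O²⁺ [He]2s²2p², N²⁺ [He]2s²2p¹, S²⁺ [Ne]3s²3p².
The numbers (kJ/mol): O 5300, N 4578, S 3357.
Putting it together, IE_3: S < N < O.

O > N > S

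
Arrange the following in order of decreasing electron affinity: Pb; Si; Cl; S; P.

Cl, S, Si, P, Pb

Si is in period 3, group 14; P is in period 3, group 15; S is in period 3, group 16; Cl is in period 3, group 17; Pb is in period 6, group 14.
EA tends to increase across a period and decrease down a group, though the pattern is less regular than for IE or radius.
Neither a single period nor a single group — weigh both effects.
P > Pb: both effects reinforce here, so P is clearly the higher of the two.
Si > P: this pair runs against the simple trend — see the exception note.
S > Si: S lies to the right of Si in period 3, so the across-period effect alone puts S higher.
Cl > S: both are in period 3; the period trend gives Cl the larger value.
Note the exception: Si has a higher electron affinity than P, contrary to the simple trend — adding an electron to P's half-filled 3p³ is unfavourable, so Si (3p²) has the more exothermic EA.
Approximate values (kJ/mol): Si 134, P 72, S 200, Cl 349, Pb 35.
So from highest to lowest: Cl > S > Si > P > Pb.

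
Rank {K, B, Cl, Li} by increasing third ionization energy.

B, Cl, K, Li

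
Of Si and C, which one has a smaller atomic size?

C

C is in period 2, group 14; Si is in period 3, group 14.
Atomic radius shrinks across a period as nuclear charge pulls the same shell inward, and grows down a group as new shells are added.
All are in group 14, so atomic radius increases down the group.
So C has the smaller atomic size (C < Si).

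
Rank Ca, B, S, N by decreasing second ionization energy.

After 1 electron has been removed, what remains? Ca⁺ still has 1 valence electron; B⁺ still has 2 valence electrons; S⁺ still has 5 valence electrons; N⁺ still has 4 valence electrons.
All are still removing valence electrons, so compare the +1 ions as you would atoms: IE_2 generally rises across a period (higher Z_eff) and falls down a group (larger shell), subject to the usual subshell exceptions.
Valence configurations: Ca⁺ [Ar]4s¹, B⁺ [He]2s², S⁺ [Ne]3s²3p³, N⁺ [He]2s²2p².
Tabulated IE_2 (kJ/mol): Ca 1145, B 2427, S 2252, N 2856.
Hence IE_2: Ca < S < B < N.

N > B > S > Ca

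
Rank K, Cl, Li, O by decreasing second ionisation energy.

After 1 electron has been removed, what remains? K⁺ is the bare [Ar] core; Cl⁺ still has 6 valence electrons; Li⁺ is the bare [He] core; O⁺ still has 5 valence electrons.
Usually core removal costs more than valence removal, but here the competition is close: a tightly held n=2 valence electron can cost more to remove than an n=3 core electron, so the actual values have to decide it.
Valence configurations: Cl⁺ [Ne]3s²3p⁴, O⁺ [He]2s²2p³.
Tabulated IE_2 (kJ/mol): K 3052, Cl 2298, Li 7298, O 3388.
So the second ionization energies run Cl < K < O < Li.

Li, O, K, Cl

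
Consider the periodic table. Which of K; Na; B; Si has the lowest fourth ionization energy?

Si

After 3 electrons have been removed, what remains? K³⁺ is already 2 electrons into the core; Na³⁺ is already 2 electrons into the core; B³⁺ is the bare [He] core; Si³⁺ still has 1 valence electron.
Breaking into a closed-shell core is much more expensive than removing a leftover valence electron — K, Na and B have the largest IE_4 here.
The numbers (kJ/mol): K 5877, Na 9543, B 25026, Si 4356.
Hence IE_4: Si < K < Na < B.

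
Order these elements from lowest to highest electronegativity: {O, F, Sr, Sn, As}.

Sr < Sn < As < O < F

O is in period 2, group 16; F is in period 2, group 17; As is in period 4, group 15; Sr is in period 5, group 2; Sn is in period 5, group 14.
EN rises left→right (higher Z_eff, smaller atoms) and falls top→bottom (larger, more shielded atoms).
Here both period and group differ, so the two effects have to be weighed against each other.
Sn > Sr: both are in period 5; the period trend gives Sn the larger value.
As > Sn: relative to Sn, both the across-period and down-group shifts push As's electronegativity up.
O > As: both effects reinforce here, so O is clearly the higher of the two.
F > O: F lies to the right of O in period 2, so the across-period effect alone puts F higher.
Approximate values (Pauling): O 3.44, F 3.98, As 2.18, Sr 0.95, Sn 1.96.
So from lowest to highest: Sr < Sn < As < O < F.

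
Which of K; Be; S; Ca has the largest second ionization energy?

K

IE_2 is the cost of taking one more electron from the +1 cation: K⁺ is the bare [Ar] core; Be⁺ still has 1 valence electron; S⁺ still has 5 valence electrons; Ca⁺ still has 1 valence electron.
Pulling an electron out of a noble-gas core costs far more than removing a remaining valence electron, so K sits at the high end of IE_2.
Valence configurations: Be⁺ [He]2s¹, S⁺ [Ne]3s²3p³, Ca⁺ [Ar]4s¹.
The numbers (kJ/mol): K 3052, Be 1757, S 2252, Ca 1145.
Overall IE_2 order: Ca < Be < S < K.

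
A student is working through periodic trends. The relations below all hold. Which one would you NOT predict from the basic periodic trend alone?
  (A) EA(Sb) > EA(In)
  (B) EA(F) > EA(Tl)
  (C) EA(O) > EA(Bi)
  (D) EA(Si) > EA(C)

(D)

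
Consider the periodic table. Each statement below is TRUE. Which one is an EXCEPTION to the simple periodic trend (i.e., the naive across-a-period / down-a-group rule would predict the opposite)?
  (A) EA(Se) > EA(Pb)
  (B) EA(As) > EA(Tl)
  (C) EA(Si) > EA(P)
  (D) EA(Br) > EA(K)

(C)

The general trend: electron affinity increases across a period and decreases down a group.
(A) Se (period 4, group 16) vs Pb (period 6, group 14): the stated order agrees with the simple trend.
(B) As (period 4, group 15) vs Tl (period 6, group 13): the stated order agrees with the simple trend.
(C) Si (period 3, group 14) vs P (period 3, group 15): the stated order contradicts the simple trend.
(D) Br (period 4, group 17) vs K (period 4, group 1): the stated order agrees with the simple trend.
The exception is (C): adding an electron to P's half-filled 3p³ is unfavourable, so Si (3p²) has the more exothermic EA.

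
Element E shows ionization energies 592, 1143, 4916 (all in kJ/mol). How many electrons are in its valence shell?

2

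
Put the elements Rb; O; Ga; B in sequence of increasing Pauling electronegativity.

Rb, Ga, B, O

B is in period 2, group 13; O is in period 2, group 16; Ga is in period 4, group 13; Rb is in period 5, group 1.
EN rises left→right (higher Z_eff, smaller atoms) and falls top→bottom (larger, more shielded atoms).
Here both period and group differ, so the two effects have to be weighed against each other.
Ga > Rb: both effects reinforce here, so Ga is clearly the higher of the two.
B > Ga: B sits above Ga in group 13, so the down-group effect alone puts B higher.
O > B: O lies to the right of B in period 2, so the across-period effect alone puts O higher.
Tabulated electronegativity (Pauling): B 2.04, O 3.44, Ga 1.81, Rb 0.82.
So from lowest to highest: Rb < Ga < B < O.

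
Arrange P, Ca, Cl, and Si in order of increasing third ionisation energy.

P < Si < Cl < Ca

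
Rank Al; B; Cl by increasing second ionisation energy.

After 1 electron has been removed, what remains? Al⁺ still has 2 valence electrons; B⁺ still has 2 valence electrons; Cl⁺ still has 6 valence electrons.
All are still removing valence electrons, so compare the +1 ions as you would atoms: IE_2 generally rises across a period (higher Z_eff) and falls down a group (larger shell), subject to the usual subshell exceptions.
Valence configurations: Al⁺ [Ne]3s², B⁺ [He]2s², Cl⁺ [Ne]3s²3p⁴.
Tabulated IE_2 (kJ/mol): Al 1817, B 2427, Cl 2298.
So the second ionization energies run Al < Cl < B.

Al < Cl < B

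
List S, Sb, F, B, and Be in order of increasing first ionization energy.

B, Sb, Be, S, F

Be is in period 2, group 2; B is in period 2, group 13; F is in period 2, group 17; S is in period 3, group 16; Sb is in period 5, group 15.
Removing the outermost electron gets harder across a period and easier down a group.
Here both period and group differ, so the two effects have to be weighed against each other.
Sb > B: the two effects oppose for this pair; the across-period effect wins (831 vs 801 kJ/mol).
Be > Sb: the two effects oppose for this pair; the down-group effect wins (900 vs 831 kJ/mol).
S > Be: period and group pull opposite ways; the across-period shift dominates (1000 vs 900 kJ/mol).
F > S: both effects reinforce here, so F is clearly the higher of the two.
Note the exception: Be has a higher first ionization energy than B, contrary to the simple trend — removing B's lone 2p electron is easier than breaking Be's filled 2s².
Tabulated first ionization energy (kJ/mol): Be 900, B 801, F 1681, S 1000, Sb 831.
So from lowest to highest: B < Sb < Be < S < F.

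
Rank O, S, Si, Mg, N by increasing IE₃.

Si, S, N, O, Mg

The third ionization energy removes an electron from the +2 ion. For each element: O²⁺ still has 4 valence electrons; S²⁺ still has 4 valence electrons; Si²⁺ still has 2 valence electrons; Mg²⁺ is the bare [Ne] core; N²⁺ still has 3 valence electrons.
Breaking into a closed-shell core is much more expensive than removing a leftover valence electron — Mg has the largest IE_3 here.
Valence configurations: O²⁺ [He]2s²2p², S²⁺ [Ne]3s²3p², Si²⁺ [Ne]3s², N²⁺ [He]2s²2p¹.
The numbers (kJ/mol): O 5300, S 3357, Si 3232, Mg 7733, N 4578.
So the third ionization energies run Si < S < N < O < Mg.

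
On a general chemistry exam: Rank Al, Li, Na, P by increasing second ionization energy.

IE_2 is the cost of taking one more electron from the +1 cation: Al⁺ still has 2 valence electrons; Li⁺ is the bare [He] core; Na⁺ is the bare [Ne] core; P⁺ still has 4 valence electrons.
Pulling an electron out of a noble-gas core costs far more than removing a remaining valence electron, so Na and Li sit at the high end of IE_2.
Valence configurations: Al⁺ [Ne]3s², P⁺ [Ne]3s²3p².
The numbers (kJ/mol): Al 1817, Li 7298, Na 4562, P 1907.
Hence IE_2: Al < P < Na < Li.

Al, P, Na, Li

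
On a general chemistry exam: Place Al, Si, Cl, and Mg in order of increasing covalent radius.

Atomic radius shrinks across a period as nuclear charge pulls the same shell inward, and grows down a group as new shells are added.
All lie in period 3, so atomic radius increases right to left.
So from smallest to largest: Cl < Si < Al < Mg.

Cl < Si < Al < Mg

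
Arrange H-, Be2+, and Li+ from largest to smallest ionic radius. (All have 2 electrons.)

H- > Li+ > Be2+

All of these have 2 electrons, so size is governed by nuclear charge alone: the more protons, the stronger the pull on the same electron cloud, and the smaller the ion.
Nuclear charges: Be2+ (Z=4), Li+ (Z=3), H- (Z=1).
Largest to smallest: H- > Li+ > Be2+.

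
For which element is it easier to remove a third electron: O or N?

N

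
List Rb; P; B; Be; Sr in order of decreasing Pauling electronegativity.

P > B > Be > Sr > Rb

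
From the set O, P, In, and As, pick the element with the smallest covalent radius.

O

Moving right in a period, electrons are added to the same shell under a stronger nuclear pull, so atoms get smaller; moving down, a new shell is opened and atoms get larger.
Neither a single period nor a single group — weigh both effects.
P > O: both effects reinforce here, so P is clearly the larger of the two.
As > P: As sits below P in group 15, so the down-group effect alone puts As larger.
In > As: both effects reinforce here, so In is clearly the larger of the two.
For reference (pm): O 63, P 111, As 121, In 142.
The smallest covalent radius among these belongs to O.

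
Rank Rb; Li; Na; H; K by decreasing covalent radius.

Rb > K > Na > Li > H

H is in period 1, group 1; Li is in period 2, group 1; Na is in period 3, group 1; K is in period 4, group 1; Rb is in period 5, group 1.
Radius decreases left→right (rising Z_eff, same n) and increases top→bottom (higher n).
All are in group 1, so atomic radius increases down the group.
So from largest to smallest: Rb > K > Na > Li > H.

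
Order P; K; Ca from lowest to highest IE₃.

Consider each +2 ion: P²⁺ still has 3 valence electrons; K²⁺ is already 1 electron into the core; Ca²⁺ is the bare [Ar] core.
Core electrons are held far more tightly than valence electrons, so K and Ca top the IE_3 order.
Approximate IE_3 values (kJ/mol): P 2914, K 4420, Ca 4912.
Putting it together, IE_3: P < K < Ca.

P < K < Ca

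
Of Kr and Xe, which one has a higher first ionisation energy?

First ionization energy rises across a period (greater Z_eff holds electrons more tightly) and falls down a group (valence electrons are farther from the nucleus).
All are in group 18, so first ionization energy increases up the group.
So Kr has the higher first ionisation energy (Kr > Xe).

Kr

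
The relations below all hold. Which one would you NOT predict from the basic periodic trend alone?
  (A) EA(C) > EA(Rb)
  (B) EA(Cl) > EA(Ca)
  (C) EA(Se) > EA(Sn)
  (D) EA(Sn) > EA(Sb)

The general trend: electron affinity increases across a period and decreases down a group.
(A) C (period 2, group 14) vs Rb (period 5, group 1): the stated order agrees with the simple trend.
(B) Cl (period 3, group 17) vs Ca (period 4, group 2): the stated order agrees with the simple trend.
(C) Se (period 4, group 16) vs Sn (period 5, group 14): the stated order agrees with the simple trend.
(D) Sn (period 5, group 14) vs Sb (period 5, group 15): the stated order contradicts the simple trend.
The exception is (D): adding an electron to Sb's half-filled 5p³ is unfavourable, so Sn has the more exothermic EA.

(D)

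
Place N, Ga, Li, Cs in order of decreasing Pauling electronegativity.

Li is in period 2, group 1; N is in period 2, group 15; Ga is in period 4, group 13; Cs is in period 6, group 1.
Atoms toward the upper right of the periodic table pull bonding electrons most strongly.
Neither a single period nor a single group — weigh both effects.
Li > Cs: Li sits above Cs in group 1, so the down-group effect alone puts Li higher.
Ga > Li: the two effects oppose for this pair; the across-period effect wins (1.81 vs 0.98).
N > Ga: both effects reinforce here, so N is clearly the higher of the two.
Approximate values (Pauling): Li 0.98, N 3.04, Ga 1.81, Cs 0.79.
So from highest to lowest: N > Ga > Li > Cs.

N > Ga > Li > Cs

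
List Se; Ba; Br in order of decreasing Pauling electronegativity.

Br > Se > Ba

Se is in period 4, group 16; Br is in period 4, group 17; Ba is in period 6, group 2.
EN rises left→right (higher Z_eff, smaller atoms) and falls top→bottom (larger, more shielded atoms).
Neither a single period nor a single group — weigh both effects.
Se > Ba: relative to Ba, both the across-period and down-group shifts push Se's electronegativity up.
Br > Se: both are in period 4; the period trend gives Br the larger value.
Tabulated electronegativity (Pauling): Se 2.55, Br 2.96, Ba 0.89.
So from highest to lowest: Br > Se > Ba.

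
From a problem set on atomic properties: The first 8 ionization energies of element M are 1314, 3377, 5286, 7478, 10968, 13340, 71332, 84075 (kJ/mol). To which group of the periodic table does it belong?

Group 16

Look for the largest jump between consecutive ionization energies: IE7/IE6 ≈ 5.3, far larger than any earlier ratio.
That jump marks the point where a core electron is being removed. So the atom has 6 valence electrons.
A main-group element with 6 valence electrons is in group 16.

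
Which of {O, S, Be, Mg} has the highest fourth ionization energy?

Be

IE_4 is the cost of taking one more electron from the +3 cation: O³⁺ still has 3 valence electrons; S³⁺ still has 3 valence electrons; Be³⁺ is already 1 electron into the core; Mg³⁺ is already 1 electron into the core.
Pulling an electron out of a noble-gas core costs far more than removing a remaining valence electron, so Mg and Be sit at the high end of IE_4.
Valence configurations: O³⁺ [He]2s²2p¹, S³⁺ [Ne]3s²3p¹.
The numbers (kJ/mol): O 7469, S 4556, Be 21007, Mg 10543.
So the fourth ionization energies run S < O < Mg < Be.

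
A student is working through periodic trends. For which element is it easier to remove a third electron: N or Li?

The third ionization energy removes an electron from the +2 ion. For each element: N²⁺ still has 3 valence electrons; Li²⁺ is already 1 electron into the core.
Pulling an electron out of a noble-gas core costs far more than removing a remaining valence electron, so Li sits at the high end of IE_3.
Approximate IE_3 values (kJ/mol): N 4578, Li 11815.
Putting it together, IE_3: N < Li.

N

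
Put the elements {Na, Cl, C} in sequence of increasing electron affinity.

Na, C, Cl

Atoms with high Z_eff and room in the valence shell (especially the halogens) have the most exothermic electron affinities.
These span different periods and groups, so the two trends combine.
C > Na: relative to Na, both the across-period and down-group shifts push C's electron affinity up.
Cl > C: period and group pull opposite ways; the across-period shift dominates (349 vs 122 kJ/mol).
Approximate values (kJ/mol): C 122, Na 53, Cl 349.
So from lowest to highest: Na < C < Cl.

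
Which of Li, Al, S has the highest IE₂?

Consider each +1 ion: Li⁺ is the bare [He] core; Al⁺ still has 2 valence electrons; S⁺ still has 5 valence electrons.
Core electrons are held far more tightly than valence electrons, so Li tops the IE_2 order.
Valence configurations: Al⁺ [Ne]3s², S⁺ [Ne]3s²3p³.
Tabulated IE_2 (kJ/mol): Li 7298, Al 1817, S 2252.
Putting it together, IE_2: Al < S < Li.

Li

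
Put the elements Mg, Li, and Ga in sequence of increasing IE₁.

Li is in period 2, group 1; Mg is in period 3, group 2; Ga is in period 4, group 13.
Removing the outermost electron gets harder across a period and easier down a group.
These sit on a diagonal, where the across-period and down-group effects partly cancel.
Ga > Li: period and group pull opposite ways; the across-period shift dominates (579 vs 520 kJ/mol).
Mg > Ga: the two effects oppose for this pair; the down-group effect wins (738 vs 579 kJ/mol).
Approximate values (kJ/mol): Li 520, Mg 738, Ga 579.
So from lowest to highest: Li < Ga < Mg.

Li, Ga, Mg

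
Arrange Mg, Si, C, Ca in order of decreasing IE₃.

Mg > Ca > C > Si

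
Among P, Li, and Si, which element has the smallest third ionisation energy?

P

IE_3 is the cost of taking one more electron from the +2 cation: P²⁺ still has 3 valence electrons; Li²⁺ is already 1 electron into the core; Si²⁺ still has 2 valence electrons.
Core electrons are held far more tightly than valence electrons, so Li tops the IE_3 order.
Valence configurations: P²⁺ [Ne]3s²3p¹, Si²⁺ [Ne]3s².
P²⁺ loses a lone 3p electron whereas Si²⁺ must break into a filled 3s² pair, so IE_3(Si) > IE_3(P) even though P has the higher nuclear charge.
Approximate IE_3 values (kJ/mol): P 2914, Li 11815, Si 3232.
Putting it together, IE_3: P < Si < Li.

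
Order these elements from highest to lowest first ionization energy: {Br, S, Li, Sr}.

Br > S > Sr > Li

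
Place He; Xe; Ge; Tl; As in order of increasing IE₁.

Tl < Ge < As < Xe < He

He is in period 1, group 18; Ge is in period 4, group 14; As is in period 4, group 15; Xe is in period 5, group 18; Tl is in period 6, group 13.
IE₁ increases left→right with effective nuclear charge and decreases top→bottom as the valence shell moves farther out.
These span different periods and groups, so the two trends combine.
Ge > Tl: both effects reinforce here, so Ge is clearly the higher of the two.
As > Ge: As lies to the right of Ge in period 4, so the across-period effect alone puts As higher.
Xe > As: period and group pull opposite ways; the across-period shift dominates (1170 vs 947 kJ/mol).
He > Xe: He sits above Xe in group 18, so the down-group effect alone puts He higher.
Approximate values (kJ/mol): He 2372, Ge 762, As 947, Xe 1170, Tl 589.
So from lowest to highest: Tl < Ge < As < Xe < He.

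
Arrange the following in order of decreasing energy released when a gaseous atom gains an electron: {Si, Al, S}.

S > Si > Al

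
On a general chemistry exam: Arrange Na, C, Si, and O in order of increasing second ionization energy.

After 1 electron has been removed, what remains? Na⁺ is the bare [Ne] core; C⁺ still has 3 valence electrons; Si⁺ still has 3 valence electrons; O⁺ still has 5 valence electrons.
Breaking into a closed-shell core is much more expensive than removing a leftover valence electron — Na has the largest IE_2 here.
Valence configurations: C⁺ [He]2s²2p¹, Si⁺ [Ne]3s²3p¹, O⁺ [He]2s²2p³.
Tabulated IE_2 (kJ/mol): Na 4562, C 2353, Si 1577, O 3388.
Hence IE_2: Si < C < O < Na.

Si < C < O < Na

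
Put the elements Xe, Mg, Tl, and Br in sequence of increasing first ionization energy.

Removing the outermost electron gets harder across a period and easier down a group.
These span different periods and groups, so the two trends combine.
Mg > Tl: the two effects oppose for this pair; the down-group effect wins (738 vs 589 kJ/mol).
Br > Mg: the two effects oppose for this pair; the across-period effect wins (1140 vs 738 kJ/mol).
Xe > Br: the two effects oppose for this pair; the across-period effect wins (1170 vs 1140 kJ/mol).
Approximate values (kJ/mol): Mg 738, Br 1140, Xe 1170, Tl 589.
So from lowest to highest: Tl < Mg < Br < Xe.

Tl < Mg < Br < Xe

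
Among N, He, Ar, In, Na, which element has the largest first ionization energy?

He

First ionization energy rises across a period (greater Z_eff holds electrons more tightly) and falls down a group (valence electrons are farther from the nucleus).
Neither a single period nor a single group — weigh both effects.
In > Na: period and group pull opposite ways; the across-period shift dominates (558 vs 496 kJ/mol).
N > In: relative to In, both the across-period and down-group shifts push N's first ionization energy up.
Ar > N: period and group pull opposite ways; the across-period shift dominates (1521 vs 1402 kJ/mol).
He > Ar: He sits above Ar in group 18, so the down-group effect alone puts He higher.
Tabulated first ionization energy (kJ/mol): He 2372, N 1402, Na 496, Ar 1521, In 558.
The largest first ionization energy among these belongs to He.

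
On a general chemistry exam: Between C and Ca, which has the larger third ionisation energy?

The third ionization energy removes an electron from the +2 ion. For each element: C²⁺ still has 2 valence electrons; Ca²⁺ is the bare [Ar] core.
Pulling an electron out of a noble-gas core costs far more than removing a remaining valence electron, so Ca sits at the high end of IE_3.
The numbers (kJ/mol): C 4620, Ca 4912.
So the third ionization energies run C < Ca.

Ca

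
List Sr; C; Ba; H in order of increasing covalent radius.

H, C, Sr, Ba

Radius decreases left→right (rising Z_eff, same n) and increases top→bottom (higher n).
These span different periods and groups, so the two trends combine.
C > H: period and group pull opposite ways; the down-group shift dominates (75 vs 32 pm).
Sr > C: both effects reinforce here, so Sr is clearly the larger of the two.
Ba > Sr: Ba sits below Sr in group 2, so the down-group effect alone puts Ba larger.
For reference (pm): H 32, C 75, Sr 185, Ba 196.
So from smallest to largest: H < C < Sr < Ba.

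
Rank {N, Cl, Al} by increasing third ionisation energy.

Al < Cl < N

Consider each +2 ion: N²⁺ still has 3 valence electrons; Cl²⁺ still has 5 valence electrons; Al²⁺ still has 1 valence electron.
All are still removing valence electrons, so compare the +2 ions as you would atoms: IE_3 generally rises across a period (higher Z_eff) and falls down a group (larger shell), subject to the usual subshell exceptions.
Valence configurations: N²⁺ [He]2s²2p¹, Cl²⁺ [Ne]3s²3p³, Al²⁺ [Ne]3s¹.
The numbers (kJ/mol): N 4578, Cl 3822, Al 2745.
So the third ionization energies run Al < Cl < N.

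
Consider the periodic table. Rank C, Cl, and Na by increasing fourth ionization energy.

Cl < C < Na

The fourth ionization energy removes an electron from the +3 ion. For each element: C³⁺ still has 1 valence electron; Cl³⁺ still has 4 valence electrons; Na³⁺ is already 2 electrons into the core.
Core electrons are held far more tightly than valence electrons, so Na tops the IE_4 order.
Valence configurations: C³⁺ [He]2s¹, Cl³⁺ [Ne]3s²3p².
Approximate IE_4 values (kJ/mol): C 6223, Cl 5159, Na 9543.
So the fourth ionization energies run Cl < C < Na.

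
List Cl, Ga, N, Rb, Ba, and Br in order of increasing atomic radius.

N < Cl < Br < Ga < Ba < Rb

N is in period 2, group 15; Cl is in period 3, group 17; Ga is in period 4, group 13; Br is in period 4, group 17; Rb is in period 5, group 1; Ba is in period 6, group 2.
Moving right in a period, electrons are added to the same shell under a stronger nuclear pull, so atoms get smaller; moving down, a new shell is opened and atoms get larger.
Here both period and group differ, so the two effects have to be weighed against each other.
Cl > N: the two effects oppose for this pair; the down-group effect wins (99 vs 71 pm).
Br > Cl: Br sits below Cl in group 17, so the down-group effect alone puts Br larger.
Ga > Br: both are in period 4; the period trend gives Ga the larger value.
Ba > Ga: both effects reinforce here, so Ba is clearly the larger of the two.
Rb > Ba: the two effects oppose for this pair; the across-period effect wins (210 vs 196 pm).
Tabulated atomic radius (pm): N 71, Cl 99, Ga 124, Br 114, Rb 210, Ba 196.
So from smallest to largest: N < Cl < Br < Ga < Ba < Rb.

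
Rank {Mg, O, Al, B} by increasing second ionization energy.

Mg < Al < B < O

IE_2 is the cost of taking one more electron from the +1 cation: Mg⁺ still has 1 valence electron; O⁺ still has 5 valence electrons; Al⁺ still has 2 valence electrons; B⁺ still has 2 valence electrons.
All are still removing valence electrons, so compare the +1 ions as you would atoms: IE_2 generally rises across a period (higher Z_eff) and falls down a group (larger shell), subject to the usual subshell exceptions.
Valence configurations: Mg⁺ [Ne]3s¹, O⁺ [He]2s²2p³, Al⁺ [Ne]3s², B⁺ [He]2s².
The numbers (kJ/mol): Mg 1451, O 3388, Al 1817, B 2427.
Overall IE_2 order: Mg < Al < B < O.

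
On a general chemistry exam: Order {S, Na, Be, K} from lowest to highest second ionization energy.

IE_2 is the cost of taking one more electron from the +1 cation: S⁺ still has 5 valence electrons; Na⁺ is the bare [Ne] core; Be⁺ still has 1 valence electron; K⁺ is the bare [Ar] core.
Core electrons are held far more tightly than valence electrons, so K and Na top the IE_2 order.
Valence configurations: S⁺ [Ne]3s²3p³, Be⁺ [He]2s¹.
Approximate IE_2 values (kJ/mol): S 2252, Na 4562, Be 1757, K 3052.
Putting it together, IE_2: Be < S < K < Na.

Be, S, K, Na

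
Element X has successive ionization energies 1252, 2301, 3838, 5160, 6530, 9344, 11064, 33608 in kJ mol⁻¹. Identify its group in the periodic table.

Group 17

Look for the largest jump between consecutive ionization energies: IE8/IE7 ≈ 3.0, far larger than any earlier ratio.
That jump marks the point where a core electron is being removed. So the atom has 7 valence electrons.
A main-group element with 7 valence electrons is in group 17.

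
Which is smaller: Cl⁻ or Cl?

Forming Cl⁻ adds 1 electron to Cl. More electron–electron repulsion in the same shell, with unchanged nuclear charge, lets the cloud expand.
An anion is larger than its parent atom: Cl⁻ > Cl.

Cl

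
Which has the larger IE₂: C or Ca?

IE_2 is the cost of taking one more electron from the +1 cation: C⁺ still has 3 valence electrons; Ca⁺ still has 1 valence electron.
All are still removing valence electrons, so compare the +1 ions as you would atoms: IE_2 generally rises across a period (higher Z_eff) and falls down a group (larger shell), subject to the usual subshell exceptions.
Valence configurations: C⁺ [He]2s²2p¹, Ca⁺ [Ar]4s¹.
The numbers (kJ/mol): C 2353, Ca 1145.
Overall IE_2 order: Ca < C.

C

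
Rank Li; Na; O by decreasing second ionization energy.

The second ionization energy removes an electron from the +1 ion. For each element: Li⁺ is the bare [He] core; Na⁺ is the bare [Ne] core; O⁺ still has 5 valence electrons.
Core electrons are held far more tightly than valence electrons, so Na and Li top the IE_2 order.
The numbers (kJ/mol): Li 7298, Na 4562, O 3388.
Overall IE_2 order: O < Na < Li.

Li > Na > O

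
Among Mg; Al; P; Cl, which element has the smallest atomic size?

Cl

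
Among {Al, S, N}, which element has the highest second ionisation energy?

N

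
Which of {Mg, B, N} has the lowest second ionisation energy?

Mg

Consider each +1 ion: Mg⁺ still has 1 valence electron; B⁺ still has 2 valence electrons; N⁺ still has 4 valence electrons.
All are still removing valence electrons, so compare the +1 ions as you would atoms: IE_2 generally rises across a period (higher Z_eff) and falls down a group (larger shell), subject to the usual subshell exceptions.
Valence configurations: Mg⁺ [Ne]3s¹, B⁺ [He]2s², N⁺ [He]2s²2p².
Tabulated IE_2 (kJ/mol): Mg 1451, B 2427, N 2856.
Putting it together, IE_2: Mg < B < N.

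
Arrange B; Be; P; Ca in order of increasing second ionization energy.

Ca < Be < P < B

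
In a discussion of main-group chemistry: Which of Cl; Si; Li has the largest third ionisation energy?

After 2 electrons have been removed, what remains? Cl²⁺ still has 5 valence electrons; Si²⁺ still has 2 valence electrons; Li²⁺ is already 1 electron into the core.
Core electrons are held far more tightly than valence electrons, so Li tops the IE_3 order.
Valence configurations: Cl²⁺ [Ne]3s²3p³, Si²⁺ [Ne]3s².
The numbers (kJ/mol): Cl 3822, Si 3232, Li 11815.
Hence IE_3: Si < Cl < Li.

Li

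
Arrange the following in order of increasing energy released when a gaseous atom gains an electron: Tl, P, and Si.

Tl < P < Si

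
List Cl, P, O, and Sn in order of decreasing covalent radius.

Sn, P, Cl, O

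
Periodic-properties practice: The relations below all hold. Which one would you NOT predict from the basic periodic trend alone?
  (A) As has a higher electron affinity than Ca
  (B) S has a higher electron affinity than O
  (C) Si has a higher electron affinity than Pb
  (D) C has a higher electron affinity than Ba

The general trend: electron affinity increases across a period and decreases down a group.
(A) As (period 4, group 15) vs Ca (period 4, group 2): the stated order agrees with the simple trend.
(B) S (period 3, group 16) vs O (period 2, group 16): the stated order contradicts the simple trend.
(C) Si (period 3, group 14) vs Pb (period 6, group 14): the stated order agrees with the simple trend.
(D) C (period 2, group 14) vs Ba (period 6, group 2): the stated order agrees with the simple trend.
The exception is (B): the compact 2p subshell of O repels the added electron more than S's larger 3p does.

(B)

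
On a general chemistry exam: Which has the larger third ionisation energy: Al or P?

IE_3 is the cost of taking one more electron from the +2 cation: Al²⁺ still has 1 valence electron; P²⁺ still has 3 valence electrons.
All are still removing valence electrons, so compare the +2 ions as you would atoms: IE_3 generally rises across a period (higher Z_eff) and falls down a group (larger shell), subject to the usual subshell exceptions.
Valence configurations: Al²⁺ [Ne]3s¹, P²⁺ [Ne]3s²3p¹.
Approximate IE_3 values (kJ/mol): Al 2745, P 2914.
Hence IE_3: Al < P.

P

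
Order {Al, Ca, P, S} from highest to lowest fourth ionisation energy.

After 3 electrons have been removed, what remains? Al³⁺ is the bare [Ne] core; Ca³⁺ is already 1 electron into the core; P³⁺ still has 2 valence electrons; S³⁺ still has 3 valence electrons.
Pulling an electron out of a noble-gas core costs far more than removing a remaining valence electron, so Ca and Al sit at the high end of IE_4.
Valence configurations: P³⁺ [Ne]3s², S³⁺ [Ne]3s²3p¹.
S³⁺ loses a lone 3p electron whereas P³⁺ must break into a filled 3s² pair, so IE_4(P) > IE_4(S) even though S has the higher nuclear charge.
Approximate IE_4 values (kJ/mol): Al 11577, Ca 6491, P 4964, S 4556.
Overall IE_4 order: S < P < Ca < Al.

Al > Ca > P > S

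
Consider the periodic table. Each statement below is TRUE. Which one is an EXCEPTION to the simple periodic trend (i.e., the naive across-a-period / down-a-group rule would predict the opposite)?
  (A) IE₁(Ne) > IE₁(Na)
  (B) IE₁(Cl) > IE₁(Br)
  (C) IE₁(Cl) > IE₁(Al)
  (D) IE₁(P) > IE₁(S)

The general trend: first ionization energy increases across a period and decreases down a group.
(A) Ne (period 2, group 18) vs Na (period 3, group 1): the stated order agrees with the simple trend.
(B) Cl (period 3, group 17) vs Br (period 4, group 17): the stated order agrees with the simple trend.
(C) Cl (period 3, group 17) vs Al (period 3, group 13): the stated order agrees with the simple trend.
(D) P (period 3, group 15) vs S (period 3, group 16): the stated order contradicts the simple trend.
The exception is (D): S (3p⁴) ionizes more easily than half-filled P (3p³) because the paired 3p electron in S is pushed out by e⁻–e⁻ repulsion.

(D)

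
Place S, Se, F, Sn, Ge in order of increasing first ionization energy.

F is in period 2, group 17; S is in period 3, group 16; Ge is in period 4, group 14; Se is in period 4, group 16; Sn is in period 5, group 14.
IE₁ increases left→right with effective nuclear charge and decreases top→bottom as the valence shell moves farther out.
Neither a single period nor a single group — weigh both effects.
Ge > Sn: Ge sits above Sn in group 14, so the down-group effect alone puts Ge higher.
Se > Ge: Se lies to the right of Ge in period 4, so the across-period effect alone puts Se higher.
S > Se: they share group 16; the group trend gives S the larger value.
F > S: relative to S, both the across-period and down-group shifts push F's first ionization energy up.
Approximate values (kJ/mol): F 1681, S 1000, Ge 762, Se 941, Sn 709.
So from lowest to highest: Sn < Ge < Se < S < F.

Sn < Ge < Se < S < F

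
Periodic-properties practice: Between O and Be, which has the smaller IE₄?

After 3 electrons have been removed, what remains? O³⁺ still has 3 valence electrons; Be³⁺ is already 1 electron into the core.
Breaking into a closed-shell core is much more expensive than removing a leftover valence electron — Be has the largest IE_4 here.
Approximate IE_4 values (kJ/mol): O 7469, Be 21007.
Hence IE_4: O < Be.

O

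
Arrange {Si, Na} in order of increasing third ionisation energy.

Si, Na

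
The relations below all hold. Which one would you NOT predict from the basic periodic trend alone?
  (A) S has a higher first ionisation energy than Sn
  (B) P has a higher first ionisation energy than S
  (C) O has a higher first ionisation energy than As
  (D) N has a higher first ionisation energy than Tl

(B)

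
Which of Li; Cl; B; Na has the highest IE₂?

After 1 electron has been removed, what remains? Li⁺ is the bare [He] core; Cl⁺ still has 6 valence electrons; B⁺ still has 2 valence electrons; Na⁺ is the bare [Ne] core.
Pulling an electron out of a noble-gas core costs far more than removing a remaining valence electron, so Na and Li sit at the high end of IE_2.
Valence configurations: Cl⁺ [Ne]3s²3p⁴, B⁺ [He]2s².
The numbers (kJ/mol): Li 7298, Cl 2298, B 2427, Na 4562.
Hence IE_2: Cl < B < Na < Li.

Li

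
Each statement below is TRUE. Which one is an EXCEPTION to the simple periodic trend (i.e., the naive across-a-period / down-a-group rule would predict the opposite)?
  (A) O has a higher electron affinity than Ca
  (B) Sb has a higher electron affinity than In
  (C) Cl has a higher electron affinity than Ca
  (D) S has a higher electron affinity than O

The general trend: electron affinity increases across a period and decreases down a group.
(A) O (period 2, group 16) vs Ca (period 4, group 2): the stated order agrees with the simple trend.
(B) Sb (period 5, group 15) vs In (period 5, group 13): the stated order agrees with the simple trend.
(C) Cl (period 3, group 17) vs Ca (period 4, group 2): the stated order agrees with the simple trend.
(D) S (period 3, group 16) vs O (period 2, group 16): the stated order contradicts the simple trend.
The exception is (D): the compact 2p subshell of O repels the added electron more than S's larger 3p does.

(D)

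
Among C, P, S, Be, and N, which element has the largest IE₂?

The second ionization energy removes an electron from the +1 ion. For each element: C⁺ still has 3 valence electrons; P⁺ still has 4 valence electrons; S⁺ still has 5 valence electrons; Be⁺ still has 1 valence electron; N⁺ still has 4 valence electrons.
All are still removing valence electrons, so compare the +1 ions as you would atoms: IE_2 generally rises across a period (higher Z_eff) and falls down a group (larger shell), subject to the usual subshell exceptions.
Valence configurations: C⁺ [He]2s²2p¹, P⁺ [Ne]3s²3p², S⁺ [Ne]3s²3p³, Be⁺ [He]2s¹, N⁺ [He]2s²2p².
Tabulated IE_2 (kJ/mol): C 2353, P 1907, S 2252, Be 1757, N 2856.
Hence IE_2: Be < P < S < C < N.

N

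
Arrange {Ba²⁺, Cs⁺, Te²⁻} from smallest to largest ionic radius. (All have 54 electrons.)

All of these have 54 electrons, so size is governed by nuclear charge alone: the more protons, the stronger the pull on the same electron cloud, and the smaller the ion.
Nuclear charges: Ba²⁺ (Z=56), Cs⁺ (Z=55), Te²⁻ (Z=52).
Smallest to largest: Ba²⁺ < Cs⁺ < Te²⁻.

Ba²⁺, Cs⁺, Te²⁻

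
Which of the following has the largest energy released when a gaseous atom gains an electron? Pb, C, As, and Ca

Adding an electron releases more energy for atoms nearer the top right (short of the noble gases).
These span different periods and groups, so the two trends combine.
Pb > Ca: the two effects oppose for this pair; the across-period effect wins (35 vs 2 kJ/mol).
As > Pb: relative to Pb, both the across-period and down-group shifts push As's electron affinity up.
C > As: the two effects oppose for this pair; the down-group effect wins (122 vs 78 kJ/mol).
Approximate values (kJ/mol): C 122, Ca 2, As 78, Pb 35.
The largest energy released when a gaseous atom gains an electron among these belongs to C.

C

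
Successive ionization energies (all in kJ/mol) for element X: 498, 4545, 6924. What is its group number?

Group 1

Look for the largest jump between consecutive ionization energies: IE2/IE1 ≈ 9.1, far larger than any earlier ratio.
That jump marks the point where a core electron is being removed. So the atom has 1 valence electron.
A main-group element with 1 valence electron is in group 1.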